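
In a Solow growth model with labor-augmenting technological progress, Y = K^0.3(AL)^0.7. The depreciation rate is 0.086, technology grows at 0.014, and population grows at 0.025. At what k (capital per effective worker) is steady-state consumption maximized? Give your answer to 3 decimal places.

The effective depreciation rate is n + g + δ = 0.025 + 0.014 + 0.086 = 0.125.
At the golden rule the marginal product of capital equals n+g+δ: 0.3·k^(0.3−1) = 0.125. Solving, k_gold = (0.3/0.125)^(1/0.7) ≈ 3.4927.

k_gold ≈ 3.493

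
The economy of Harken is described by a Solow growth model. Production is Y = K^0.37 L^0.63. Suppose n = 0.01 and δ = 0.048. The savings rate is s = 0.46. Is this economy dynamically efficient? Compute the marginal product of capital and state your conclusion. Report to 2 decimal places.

Break-even investment rate: n + δ = 0.01 + 0.048 = 0.058.
Steady-state k*: s·k^0.37 = 0.058·k gives k* = (0.46/0.058)^(1/0.63) ≈ 26.7613.
MPK = 0.37·26.7613^(-0.63) ≈ 0.0467.
MPK < n+δ = 0.058, so the economy is dynamically inefficient (over-saving).

dynamically inefficient; MPK ≈ 0.05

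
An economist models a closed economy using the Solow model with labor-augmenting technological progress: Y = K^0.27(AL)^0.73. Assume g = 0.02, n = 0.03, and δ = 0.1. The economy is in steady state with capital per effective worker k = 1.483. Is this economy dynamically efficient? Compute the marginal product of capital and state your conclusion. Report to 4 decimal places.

n + g + δ = 0.03 + 0.02 + 0.1 = 0.15.
MPK = 0.27·k^(0.27−1) = 0.27·1.483^(-0.73) ≈ 0.2025.
MPK > 0.15, so the economy is dynamically efficient (under-saving).

dynamically efficient; MPK ≈ 0.2025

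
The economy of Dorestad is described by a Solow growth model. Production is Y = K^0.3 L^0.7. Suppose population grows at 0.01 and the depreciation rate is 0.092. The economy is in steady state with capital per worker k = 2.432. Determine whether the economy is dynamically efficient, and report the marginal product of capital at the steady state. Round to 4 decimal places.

dynamically efficient; MPK ≈ 0.1610

The effective depreciation rate is n + δ = 0.01 + 0.092 = 0.102.
MPK = 0.3·k^(0.3−1) = 0.3·2.432^(-0.7) ≈ 0.1610.
MPK > 0.102, so the economy is dynamically efficient (under-saving).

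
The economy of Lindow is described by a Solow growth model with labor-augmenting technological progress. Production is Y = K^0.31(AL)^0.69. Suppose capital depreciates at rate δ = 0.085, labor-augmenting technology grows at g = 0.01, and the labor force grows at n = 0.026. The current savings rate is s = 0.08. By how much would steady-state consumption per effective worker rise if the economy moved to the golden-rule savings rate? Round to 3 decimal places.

Break-even investment rate: n + g + δ = 0.026 + 0.01 + 0.085 = 0.121.
Current steady state (s = 0.08): k* = (0.08/0.121)^(1/0.69) ≈ 0.5490, y* = 0.5490^0.31 ≈ 0.8304, c* = (1−0.08)·0.8304 ≈ 0.7639.
Setting f'(k) = n+g+δ gives 0.31·k^(0.31−1) = 0.121, hence k_gold = (0.31/0.121)^(1/0.69) ≈ 3.9097.
y_gold = 3.9097^0.31 ≈ 1.5260, c_gold = y_gold − 0.121·k_gold ≈ 1.0530.
Gain: Δc = 1.0530 − 0.7639 ≈ 0.2890.

Δc ≈ 0.289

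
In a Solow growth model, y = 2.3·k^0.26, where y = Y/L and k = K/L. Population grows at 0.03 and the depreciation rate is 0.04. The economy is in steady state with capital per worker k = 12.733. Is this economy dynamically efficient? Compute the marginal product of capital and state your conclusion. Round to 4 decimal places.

The effective depreciation rate is n + δ = 0.03 + 0.04 = 0.07.
MPK = 0.26·2.3·k^(0.26−1) = 0.26·2.3·12.733^(-0.74) ≈ 0.0910.
MPK > 0.07, so the economy is dynamically efficient (under-saving).

dynamically efficient; MPK ≈ 0.0910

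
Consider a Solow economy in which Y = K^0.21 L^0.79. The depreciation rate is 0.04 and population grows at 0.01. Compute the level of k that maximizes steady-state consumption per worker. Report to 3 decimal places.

k_gold ≈ 6.151

n + δ = 0.01 + 0.04 = 0.05.
Golden rule sets MPK = n+δ: 0.21·k^(0.21−1) = 0.05, so k_gold = (0.21/0.05)^(1/0.79) ≈ 6.1507.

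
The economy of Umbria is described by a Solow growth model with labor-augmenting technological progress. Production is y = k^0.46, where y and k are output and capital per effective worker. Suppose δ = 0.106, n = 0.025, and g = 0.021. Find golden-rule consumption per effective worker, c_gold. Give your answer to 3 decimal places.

n + g + δ = 0.025 + 0.021 + 0.106 = 0.152.
Maximizing c = f(k) − (n+g+δ)·k gives f'(k) = n+g+δ, i.e. 0.46·k^(0.46−1) = 0.152, so k_gold = (0.46/0.152)^(1/0.54) ≈ 7.7729.
y_gold = 7.7729^0.46 ≈ 2.5684.
c_gold = y_gold − (n+g+δ)·k_gold = 2.5684 − 0.152·7.7729 ≈ 1.3870.

c_gold ≈ 1.387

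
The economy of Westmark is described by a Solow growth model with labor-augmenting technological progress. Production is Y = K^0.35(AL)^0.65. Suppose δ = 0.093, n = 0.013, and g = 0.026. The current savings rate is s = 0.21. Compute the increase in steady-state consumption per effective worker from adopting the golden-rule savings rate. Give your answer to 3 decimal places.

Break-even investment rate: n + g + δ = 0.013 + 0.026 + 0.093 = 0.132.
Current steady state (s = 0.21): k* = (0.21/0.132)^(1/0.65) ≈ 2.0428, y* = 2.0428^0.35 ≈ 1.2840, c* = (1−0.21)·1.2840 ≈ 1.0144.
Setting f'(k) = n+g+δ gives 0.35·k^(0.35−1) = 0.132, hence k_gold = (0.35/0.132)^(1/0.65) ≈ 4.4826.
y_gold = 4.4826^0.35 ≈ 1.6906, c_gold = y_gold − 0.132·k_gold ≈ 1.0989.
Gain: Δc = 1.0989 − 1.0144 ≈ 0.0845.

Δc ≈ 0.084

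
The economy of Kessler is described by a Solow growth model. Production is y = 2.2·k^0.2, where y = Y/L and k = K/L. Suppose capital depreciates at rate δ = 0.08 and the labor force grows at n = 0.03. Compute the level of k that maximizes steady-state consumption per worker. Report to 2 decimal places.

The effective depreciation rate is n + δ = 0.03 + 0.08 = 0.11.
Golden rule sets MPK = n+δ: 0.2·2.2·k^(0.2−1) = 0.11, so k_gold = (0.2·2.2/0.11)^(1/0.8) ≈ 5.6569.

k_gold ≈ 5.66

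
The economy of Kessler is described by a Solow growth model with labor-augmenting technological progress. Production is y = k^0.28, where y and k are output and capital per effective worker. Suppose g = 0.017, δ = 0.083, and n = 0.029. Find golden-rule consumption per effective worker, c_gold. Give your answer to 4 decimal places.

c_gold ≈ 0.9732

Capital per effective worker breaks even when investment replaces (n + g + δ)·k; here n + g + δ = 0.129.
Golden rule sets MPK = n+g+δ: 0.28·k^(0.28−1) = 0.129, so k_gold = (0.28/0.129)^(1/0.72) ≈ 2.9340.
y_gold = 2.9340^0.28 ≈ 1.3517.
c_gold = y_gold − (n+g+δ)·k_gold = 1.3517 − 0.129·2.9340 ≈ 0.9732.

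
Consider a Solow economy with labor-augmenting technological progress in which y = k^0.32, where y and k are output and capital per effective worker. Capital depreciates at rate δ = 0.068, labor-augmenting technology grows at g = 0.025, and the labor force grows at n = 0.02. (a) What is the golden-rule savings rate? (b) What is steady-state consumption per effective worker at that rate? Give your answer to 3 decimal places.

n + g + δ = 0.02 + 0.025 + 0.068 = 0.113.
For Cobb-Douglas, s_gold equals capital's share: s_gold = 0.32.
Maximizing c = f(k) − (n+g+δ)·k gives f'(k) = n+g+δ, i.e. 0.32·k^(0.32−1) = 0.113, so k_gold = (0.32/0.113)^(1/0.68) ≈ 4.6218.
y_gold = 4.6218^0.32 ≈ 1.6321; c_gold = (1−0.32)·y_gold ≈ 1.1098.

(a) s_gold = 0.320; (b) c_gold ≈ 1.110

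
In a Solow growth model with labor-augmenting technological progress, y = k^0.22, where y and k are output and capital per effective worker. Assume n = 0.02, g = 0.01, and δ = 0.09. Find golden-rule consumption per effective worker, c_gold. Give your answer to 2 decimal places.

Capital per effective worker breaks even when investment replaces (n + g + δ)·k; here n + g + δ = 0.12.
Maximizing c = f(k) − (n+g+δ)·k gives f'(k) = n+g+δ, i.e. 0.22·k^(0.22−1) = 0.12, so k_gold = (0.22/0.12)^(1/0.78) ≈ 2.1751.
y_gold = 2.1751^0.22 ≈ 1.1864.
c_gold = y_gold − (n+g+δ)·k_gold = 1.1864 − 0.12·2.1751 ≈ 0.9254.

c_gold ≈ 0.93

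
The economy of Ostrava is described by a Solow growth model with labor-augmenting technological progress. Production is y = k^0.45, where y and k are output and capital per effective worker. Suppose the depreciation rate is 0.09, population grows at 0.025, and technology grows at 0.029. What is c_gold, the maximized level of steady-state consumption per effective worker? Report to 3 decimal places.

c_gold ≈ 1.397

Capital per effective worker breaks even when investment replaces (n + g + δ)·k; here n + g + δ = 0.144.
Golden rule sets MPK = n+g+δ: 0.45·k^(0.45−1) = 0.144, so k_gold = (0.45/0.144)^(1/0.55) ≈ 7.9383.
y_gold = 7.9383^0.45 ≈ 2.5403.
c_gold = y_gold − (n+g+δ)·k_gold = 2.5403 − 0.144·7.9383 ≈ 1.3971.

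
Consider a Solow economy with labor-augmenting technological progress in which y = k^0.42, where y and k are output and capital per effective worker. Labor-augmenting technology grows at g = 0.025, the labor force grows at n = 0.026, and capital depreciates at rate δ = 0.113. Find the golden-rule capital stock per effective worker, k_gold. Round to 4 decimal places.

The effective depreciation rate is n + g + δ = 0.026 + 0.025 + 0.113 = 0.164.
Setting f'(k) = n+g+δ gives 0.42·k^(0.42−1) = 0.164, hence k_gold = (0.42/0.164)^(1/0.58) ≈ 5.0600.

k_gold ≈ 5.0600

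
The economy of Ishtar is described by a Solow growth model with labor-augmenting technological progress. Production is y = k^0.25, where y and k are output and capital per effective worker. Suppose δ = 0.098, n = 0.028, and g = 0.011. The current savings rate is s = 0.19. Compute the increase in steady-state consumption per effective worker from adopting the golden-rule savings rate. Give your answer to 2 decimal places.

n + g + δ = 0.028 + 0.011 + 0.098 = 0.137.
Current steady state (s = 0.19): k* = (0.19/0.137)^(1/0.75) ≈ 1.5466, y* = 1.5466^0.25 ≈ 1.1152, c* = (1−0.19)·1.1152 ≈ 0.9033.
Golden rule sets MPK = n+g+δ: 0.25·k^(0.25−1) = 0.137, so k_gold = (0.25/0.137)^(1/0.75) ≈ 2.2299.
y_gold = 2.2299^0.25 ≈ 1.2220, c_gold = y_gold − 0.137·k_gold ≈ 0.9165.
Gain: Δc = 0.9165 − 0.9033 ≈ 0.0132.

Δc ≈ 0.01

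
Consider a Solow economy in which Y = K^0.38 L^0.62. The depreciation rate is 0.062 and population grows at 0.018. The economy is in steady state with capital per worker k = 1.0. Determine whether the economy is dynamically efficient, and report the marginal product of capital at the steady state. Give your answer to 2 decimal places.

Break-even investment rate: n + δ = 0.018 + 0.062 = 0.08.
MPK = 0.38·k^(0.38−1) = 0.38·1.0^(-0.62) ≈ 0.3800.
MPK > 0.08, so the economy is dynamically efficient (under-saving).

dynamically efficient; MPK ≈ 0.38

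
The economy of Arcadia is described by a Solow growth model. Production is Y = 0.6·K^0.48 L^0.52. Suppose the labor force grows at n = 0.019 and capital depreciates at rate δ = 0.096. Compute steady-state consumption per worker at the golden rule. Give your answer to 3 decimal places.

Capital per worker breaks even when investment replaces (n + δ)·k; here n + δ = 0.115.
At the golden rule the marginal product of capital equals n+δ: 0.48·0.6·k^(0.48−1) = 0.115. Solving, k_gold = (0.48·0.6/0.115)^(1/0.52) ≈ 5.8441.
y_gold = 0.6·5.8441^0.48 ≈ 1.4002.
c_gold = y_gold − (n+δ)·k_gold = 1.4002 − 0.115·5.8441 ≈ 0.7281.

c_gold ≈ 0.728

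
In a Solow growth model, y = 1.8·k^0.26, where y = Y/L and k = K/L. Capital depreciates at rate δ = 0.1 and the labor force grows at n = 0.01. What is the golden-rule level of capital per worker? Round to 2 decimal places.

k_gold ≈ 7.08

Capital per worker breaks even when investment replaces (n + δ)·k; here n + δ = 0.11.
Maximizing c = f(k) − (n+δ)·k gives f'(k) = n+δ, i.e. 0.26·1.8·k^(0.26−1) = 0.11, so k_gold = (0.26·1.8/0.11)^(1/0.74) ≈ 7.0762.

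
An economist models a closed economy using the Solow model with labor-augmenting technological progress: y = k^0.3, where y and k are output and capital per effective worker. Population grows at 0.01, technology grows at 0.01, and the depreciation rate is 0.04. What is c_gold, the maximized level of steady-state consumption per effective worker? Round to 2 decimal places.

Capital per effective worker breaks even when investment replaces (n + g + δ)·k; here n + g + δ = 0.06.
Setting f'(k) = n+g+δ gives 0.3·k^(0.3−1) = 0.06, hence k_gold = (0.3/0.06)^(1/0.7) ≈ 9.9662.
y_gold = 9.9662^0.3 ≈ 1.9932.
c_gold = y_gold − (n+g+δ)·k_gold = 1.9932 − 0.06·9.9662 ≈ 1.3953.

c_gold ≈ 1.40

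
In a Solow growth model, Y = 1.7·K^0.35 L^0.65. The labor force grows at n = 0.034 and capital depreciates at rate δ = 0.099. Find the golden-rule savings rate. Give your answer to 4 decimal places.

s_gold = 0.3500

Break-even investment rate: n + δ = 0.034 + 0.099 = 0.133.
At the golden rule MPK = n+δ, and in any Cobb-Douglas steady state s = (n+δ)·k/y = MPK·k/y = capital's share 0.35.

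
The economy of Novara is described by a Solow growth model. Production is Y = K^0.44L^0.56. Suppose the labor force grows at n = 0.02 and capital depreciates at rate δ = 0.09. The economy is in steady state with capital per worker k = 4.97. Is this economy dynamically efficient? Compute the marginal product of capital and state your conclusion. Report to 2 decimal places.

dynamically efficient; MPK ≈ 0.18

The effective depreciation rate is n + δ = 0.02 + 0.09 = 0.11.
MPK = 0.44·k^(0.44−1) = 0.44·4.97^(-0.56) ≈ 0.1793.
MPK > 0.11, so the economy is dynamically efficient (under-saving).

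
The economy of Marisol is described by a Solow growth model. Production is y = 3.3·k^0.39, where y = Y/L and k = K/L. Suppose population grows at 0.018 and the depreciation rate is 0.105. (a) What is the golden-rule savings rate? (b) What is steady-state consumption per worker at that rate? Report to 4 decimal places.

Capital per worker breaks even when investment replaces (n + δ)·k; here n + δ = 0.123.
For Cobb-Douglas, s_gold equals capital's share: s_gold = 0.39.
Maximizing c = f(k) − (n+δ)·k gives f'(k) = n+δ, i.e. 0.39·3.3·k^(0.39−1) = 0.123, so k_gold = (0.39·3.3/0.123)^(1/0.61) ≈ 46.9457.
y_gold = 3.3·46.9457^0.39 ≈ 14.8060; c_gold = (1−0.39)·y_gold ≈ 9.0316.

(a) s_gold = 0.3900; (b) c_gold ≈ 9.0316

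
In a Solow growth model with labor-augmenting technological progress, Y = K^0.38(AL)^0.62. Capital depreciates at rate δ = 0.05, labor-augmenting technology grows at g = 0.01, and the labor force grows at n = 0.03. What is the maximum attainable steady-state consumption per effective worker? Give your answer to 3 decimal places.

c_gold ≈ 1.499

n + g + δ = 0.03 + 0.01 + 0.05 = 0.09.
At the golden rule the marginal product of capital equals n+g+δ: 0.38·k^(0.38−1) = 0.09. Solving, k_gold = (0.38/0.09)^(1/0.62) ≈ 10.2079.
y_gold = 10.2079^0.38 ≈ 2.4177.
c_gold = y_gold − (n+g+δ)·k_gold = 2.4177 − 0.09·10.2079 ≈ 1.4990.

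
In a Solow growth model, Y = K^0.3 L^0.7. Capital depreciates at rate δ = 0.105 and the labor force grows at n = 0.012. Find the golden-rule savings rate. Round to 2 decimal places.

s_gold = 0.30

n + δ = 0.012 + 0.105 = 0.117.
At the golden rule MPK = n+δ, and in any Cobb-Douglas steady state s = (n+δ)·k/y = MPK·k/y = capital's share 0.3.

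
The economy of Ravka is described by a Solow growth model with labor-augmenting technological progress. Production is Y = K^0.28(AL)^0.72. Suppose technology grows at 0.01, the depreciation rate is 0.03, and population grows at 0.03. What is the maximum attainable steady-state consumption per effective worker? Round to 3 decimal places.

Capital per effective worker breaks even when investment replaces (n + g + δ)·k; here n + g + δ = 0.07.
Setting f'(k) = n+g+δ gives 0.28·k^(0.28−1) = 0.07, hence k_gold = (0.28/0.07)^(1/0.72) ≈ 6.8580.
y_gold = 6.8580^0.28 ≈ 1.7145.
c_gold = y_gold − (n+g+δ)·k_gold = 1.7145 − 0.07·6.8580 ≈ 1.2344.

c_gold ≈ 1.234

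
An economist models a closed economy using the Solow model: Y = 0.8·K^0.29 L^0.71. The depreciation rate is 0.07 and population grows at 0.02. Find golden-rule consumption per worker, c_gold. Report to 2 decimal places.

c_gold ≈ 0.84

The effective depreciation rate is n + δ = 0.02 + 0.07 = 0.09.
Setting f'(k) = n+δ gives 0.29·0.8·k^(0.29−1) = 0.09, hence k_gold = (0.29·0.8/0.09)^(1/0.71) ≈ 3.7951.
y_gold = 0.8·3.7951^0.29 ≈ 1.1778.
c_gold = y_gold − (n+δ)·k_gold = 1.1778 − 0.09·3.7951 ≈ 0.8362.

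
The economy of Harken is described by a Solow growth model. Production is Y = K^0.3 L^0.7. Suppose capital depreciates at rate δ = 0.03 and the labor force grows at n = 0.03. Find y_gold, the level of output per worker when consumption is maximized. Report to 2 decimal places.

Break-even investment rate: n + δ = 0.03 + 0.03 = 0.06.
At the golden rule the marginal product of capital equals n+δ: 0.3·k^(0.3−1) = 0.06. Solving, k_gold = (0.3/0.06)^(1/0.7) ≈ 9.9662.
Output: y_gold = k_gold^0.3 = 9.9662^0.3 ≈ 1.9932.

y_gold ≈ 1.99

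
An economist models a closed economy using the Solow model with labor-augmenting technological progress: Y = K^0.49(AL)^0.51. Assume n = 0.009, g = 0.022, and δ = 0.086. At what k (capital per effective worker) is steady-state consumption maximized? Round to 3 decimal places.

The effective depreciation rate is n + g + δ = 0.009 + 0.022 + 0.086 = 0.117.
Golden rule sets MPK = n+g+δ: 0.49·k^(0.49−1) = 0.117, so k_gold = (0.49/0.117)^(1/0.51) ≈ 16.5817.

k_gold ≈ 16.582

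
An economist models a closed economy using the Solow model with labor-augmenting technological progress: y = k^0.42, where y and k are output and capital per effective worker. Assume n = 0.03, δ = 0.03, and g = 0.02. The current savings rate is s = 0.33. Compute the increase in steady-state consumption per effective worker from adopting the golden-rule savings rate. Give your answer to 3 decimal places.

Δc ≈ 0.058

The effective depreciation rate is n + g + δ = 0.03 + 0.02 + 0.03 = 0.08.
Current steady state (s = 0.33): k* = (0.33/0.08)^(1/0.58) ≈ 11.5100, y* = 11.5100^0.42 ≈ 2.7903, c* = (1−0.33)·2.7903 ≈ 1.8695.
At the golden rule the marginal product of capital equals n+g+δ: 0.42·k^(0.42−1) = 0.08. Solving, k_gold = (0.42/0.08)^(1/0.58) ≈ 17.4443.
y_gold = 17.4443^0.42 ≈ 3.3227, c_gold = y_gold − 0.08·k_gold ≈ 1.9272.
Gain: Δc = 1.9272 − 1.8695 ≈ 0.0577.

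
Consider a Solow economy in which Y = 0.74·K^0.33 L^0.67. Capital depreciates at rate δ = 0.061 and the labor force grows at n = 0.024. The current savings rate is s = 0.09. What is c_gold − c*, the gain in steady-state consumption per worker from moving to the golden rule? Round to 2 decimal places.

The effective depreciation rate is n + δ = 0.024 + 0.061 = 0.085.
Current steady state (s = 0.09): k* = (0.09·0.74/0.085)^(1/0.67) ≈ 0.6948, y* = 0.74·0.6948^0.33 ≈ 0.6562, c* = (1−0.09)·0.6562 ≈ 0.5972.
Maximizing c = f(k) − (n+δ)·k gives f'(k) = n+δ, i.e. 0.33·0.74·k^(0.33−1) = 0.085, so k_gold = (0.33·0.74/0.085)^(1/0.67) ≈ 4.8314.
y_gold = 0.74·4.8314^0.33 ≈ 1.2444, c_gold = y_gold − 0.085·k_gold ≈ 0.8338.
Gain: Δc = 0.8338 − 0.5972 ≈ 0.2366.

Δc ≈ 0.24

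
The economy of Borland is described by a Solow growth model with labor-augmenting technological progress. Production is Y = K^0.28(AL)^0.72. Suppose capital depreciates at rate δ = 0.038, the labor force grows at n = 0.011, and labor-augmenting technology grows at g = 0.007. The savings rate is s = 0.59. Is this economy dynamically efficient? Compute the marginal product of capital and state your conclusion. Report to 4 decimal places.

n + g + δ = 0.011 + 0.007 + 0.038 = 0.056.
Steady-state k*: s·k^0.28 = 0.056·k gives k* = (0.59/0.056)^(1/0.72) ≈ 26.3249.
MPK = 0.28·26.3249^(-0.72) ≈ 0.0266.
MPK < n+g+δ = 0.056, so the economy is dynamically inefficient (over-saving).

dynamically inefficient; MPK ≈ 0.0266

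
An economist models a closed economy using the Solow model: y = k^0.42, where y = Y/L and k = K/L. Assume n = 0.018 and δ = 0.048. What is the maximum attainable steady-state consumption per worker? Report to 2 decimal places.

Capital per worker breaks even when investment replaces (n + δ)·k; here n + δ = 0.066.
At the golden rule the marginal product of capital equals n+δ: 0.42·k^(0.42−1) = 0.066. Solving, k_gold = (0.42/0.066)^(1/0.58) ≈ 24.3052.
y_gold = 24.3052^0.42 ≈ 3.8194.
c_gold = y_gold − (n+δ)·k_gold = 3.8194 − 0.066·24.3052 ≈ 2.2152.

c_gold ≈ 2.22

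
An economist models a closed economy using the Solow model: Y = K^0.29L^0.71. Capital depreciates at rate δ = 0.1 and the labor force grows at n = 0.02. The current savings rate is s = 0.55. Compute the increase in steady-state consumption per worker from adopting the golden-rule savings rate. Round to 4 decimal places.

Δc ≈ 0.1800

Capital per worker breaks even when investment replaces (n + δ)·k; here n + δ = 0.12.
Current steady state (s = 0.55): k* = (0.55/0.12)^(1/0.71) ≈ 8.5357, y* = 8.5357^0.29 ≈ 1.8623, c* = (1−0.55)·1.8623 ≈ 0.8381.
Maximizing c = f(k) − (n+δ)·k gives f'(k) = n+δ, i.e. 0.29·k^(0.29−1) = 0.12, so k_gold = (0.29/0.12)^(1/0.71) ≈ 3.4653.
y_gold = 3.4653^0.29 ≈ 1.4339, c_gold = y_gold − 0.12·k_gold ≈ 1.0181.
Gain: Δc = 1.0181 − 0.8381 ≈ 0.1800.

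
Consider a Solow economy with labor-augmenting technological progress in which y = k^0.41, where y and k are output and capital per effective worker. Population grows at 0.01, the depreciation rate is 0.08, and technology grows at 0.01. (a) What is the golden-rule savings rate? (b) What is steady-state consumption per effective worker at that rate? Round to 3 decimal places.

(a) s_gold = 0.410; (b) c_gold ≈ 1.573

n + g + δ = 0.01 + 0.01 + 0.08 = 0.1.
For Cobb-Douglas, s_gold equals capital's share: s_gold = 0.41.
Golden rule sets MPK = n+g+δ: 0.41·k^(0.41−1) = 0.1, so k_gold = (0.41/0.1)^(1/0.59) ≈ 10.9299.
y_gold = 10.9299^0.41 ≈ 2.6658; c_gold = (1−0.41)·y_gold ≈ 1.5728.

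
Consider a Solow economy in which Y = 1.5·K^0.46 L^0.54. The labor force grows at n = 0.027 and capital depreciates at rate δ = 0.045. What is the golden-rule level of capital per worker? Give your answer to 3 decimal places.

k_gold ≈ 65.709

Capital per worker breaks even when investment replaces (n + δ)·k; here n + δ = 0.072.
Maximizing c = f(k) − (n+δ)·k gives f'(k) = n+δ, i.e. 0.46·1.5·k^(0.46−1) = 0.072, so k_gold = (0.46·1.5/0.072)^(1/0.54) ≈ 65.7088.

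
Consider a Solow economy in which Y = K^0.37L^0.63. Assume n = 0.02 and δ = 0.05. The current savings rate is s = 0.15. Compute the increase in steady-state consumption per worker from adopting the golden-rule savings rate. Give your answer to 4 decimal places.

Δc ≈ 0.3451

Capital per worker breaks even when investment replaces (n + δ)·k; here n + δ = 0.07.
Current steady state (s = 0.15): k* = (0.15/0.07)^(1/0.63) ≈ 3.3526, y* = 3.3526^0.37 ≈ 1.5646, c* = (1−0.15)·1.5646 ≈ 1.3299.
Setting f'(k) = n+δ gives 0.37·k^(0.37−1) = 0.07, hence k_gold = (0.37/0.07)^(1/0.63) ≈ 14.0535.
y_gold = 14.0535^0.37 ≈ 2.6588, c_gold = y_gold − 0.07·k_gold ≈ 1.6750.
Gain: Δc = 1.6750 − 1.3299 ≈ 0.3451.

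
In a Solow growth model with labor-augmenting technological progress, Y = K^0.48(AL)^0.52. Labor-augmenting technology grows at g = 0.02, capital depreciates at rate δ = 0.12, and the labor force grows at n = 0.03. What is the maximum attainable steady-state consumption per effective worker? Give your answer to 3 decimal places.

The effective depreciation rate is n + g + δ = 0.03 + 0.02 + 0.12 = 0.17.
Setting f'(k) = n+g+δ gives 0.48·k^(0.48−1) = 0.17, hence k_gold = (0.48/0.17)^(1/0.52) ≈ 7.3605.
y_gold = 7.3605^0.48 ≈ 2.6068.
c_gold = y_gold − (n+g+δ)·k_gold = 2.6068 − 0.17·7.3605 ≈ 1.3556.

c_gold ≈ 1.356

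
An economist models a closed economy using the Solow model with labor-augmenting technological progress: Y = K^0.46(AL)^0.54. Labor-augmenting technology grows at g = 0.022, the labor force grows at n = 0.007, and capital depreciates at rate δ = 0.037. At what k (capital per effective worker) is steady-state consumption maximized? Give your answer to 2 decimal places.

n + g + δ = 0.007 + 0.022 + 0.037 = 0.066.
Setting f'(k) = n+g+δ gives 0.46·k^(0.46−1) = 0.066, hence k_gold = (0.46/0.066)^(1/0.54) ≈ 36.4340.

k_gold ≈ 36.43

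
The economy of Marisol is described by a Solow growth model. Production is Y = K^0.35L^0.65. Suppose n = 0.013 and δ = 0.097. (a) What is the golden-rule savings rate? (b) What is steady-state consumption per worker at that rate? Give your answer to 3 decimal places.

The effective depreciation rate is n + δ = 0.013 + 0.097 = 0.11.
For Cobb-Douglas, s_gold equals capital's share: s_gold = 0.35.
Setting f'(k) = n+δ gives 0.35·k^(0.35−1) = 0.11, hence k_gold = (0.35/0.11)^(1/0.65) ≈ 5.9340.
y_gold = 5.9340^0.35 ≈ 1.8650; c_gold = (1−0.35)·y_gold ≈ 1.2122.

(a) s_gold = 0.350; (b) c_gold ≈ 1.212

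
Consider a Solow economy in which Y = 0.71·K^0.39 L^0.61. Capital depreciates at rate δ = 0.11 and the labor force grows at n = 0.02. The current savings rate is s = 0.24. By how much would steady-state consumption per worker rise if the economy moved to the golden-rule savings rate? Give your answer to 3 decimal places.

The effective depreciation rate is n + δ = 0.02 + 0.11 = 0.13.
Current steady state (s = 0.24): k* = (0.24·0.71/0.13)^(1/0.61) ≈ 1.5584, y* = 0.71·1.5584^0.39 ≈ 0.8441, c* = (1−0.24)·0.8441 ≈ 0.6415.
At the golden rule the marginal product of capital equals n+δ: 0.39·0.71·k^(0.39−1) = 0.13. Solving, k_gold = (0.39·0.71/0.13)^(1/0.61) ≈ 3.4540.
y_gold = 0.71·3.4540^0.39 ≈ 1.1513, c_gold = y_gold − 0.13·k_gold ≈ 0.7023.
Gain: Δc = 0.7023 − 0.6415 ≈ 0.0608.

Δc ≈ 0.061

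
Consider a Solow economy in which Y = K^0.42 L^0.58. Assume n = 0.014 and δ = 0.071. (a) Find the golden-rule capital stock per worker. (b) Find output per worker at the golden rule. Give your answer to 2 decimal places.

(a) k_gold ≈ 15.71; (b) y_gold ≈ 3.18

n + δ = 0.014 + 0.071 = 0.085.
Golden rule sets MPK = n+δ: 0.42·k^(0.42−1) = 0.085, so k_gold = (0.42/0.085)^(1/0.58) ≈ 15.7130.
y_gold = 15.7130^0.42 ≈ 3.1800.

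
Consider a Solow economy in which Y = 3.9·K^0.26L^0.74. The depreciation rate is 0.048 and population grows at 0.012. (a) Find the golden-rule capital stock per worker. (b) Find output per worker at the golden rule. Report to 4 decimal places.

(a) k_gold ≈ 45.6359; (b) y_gold ≈ 10.5314

Capital per worker breaks even when investment replaces (n + δ)·k; here n + δ = 0.06.
At the golden rule the marginal product of capital equals n+δ: 0.26·3.9·k^(0.26−1) = 0.06. Solving, k_gold = (0.26·3.9/0.06)^(1/0.74) ≈ 45.6359.
y_gold = 3.9·45.6359^0.26 ≈ 10.5314.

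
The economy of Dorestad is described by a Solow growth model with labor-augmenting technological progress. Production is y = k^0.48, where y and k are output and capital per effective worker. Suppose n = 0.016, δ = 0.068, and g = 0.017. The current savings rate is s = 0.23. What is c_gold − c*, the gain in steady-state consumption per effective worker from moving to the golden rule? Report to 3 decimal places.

Δc ≈ 0.546

The effective depreciation rate is n + g + δ = 0.016 + 0.017 + 0.068 = 0.101.
Current steady state (s = 0.23): k* = (0.23/0.101)^(1/0.52) ≈ 4.8677, y* = 4.8677^0.48 ≈ 2.1375, c* = (1−0.23)·2.1375 ≈ 1.6459.
At the golden rule the marginal product of capital equals n+g+δ: 0.48·k^(0.48−1) = 0.101. Solving, k_gold = (0.48/0.101)^(1/0.52) ≈ 20.0341.
y_gold = 20.0341^0.48 ≈ 4.2155, c_gold = y_gold − 0.101·k_gold ≈ 2.1921.
Gain: Δc = 2.1921 − 1.6459 ≈ 0.5462.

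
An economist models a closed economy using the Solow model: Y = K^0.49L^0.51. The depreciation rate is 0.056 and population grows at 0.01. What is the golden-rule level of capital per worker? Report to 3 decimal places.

k_gold ≈ 50.952

n + δ = 0.01 + 0.056 = 0.066.
Golden rule sets MPK = n+δ: 0.49·k^(0.49−1) = 0.066, so k_gold = (0.49/0.066)^(1/0.51) ≈ 50.9520.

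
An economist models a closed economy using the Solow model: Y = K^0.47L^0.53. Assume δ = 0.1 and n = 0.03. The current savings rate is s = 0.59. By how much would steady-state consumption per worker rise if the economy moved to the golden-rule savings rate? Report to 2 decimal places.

Break-even investment rate: n + δ = 0.03 + 0.1 = 0.13.
Current steady state (s = 0.59): k* = (0.59/0.13)^(1/0.53) ≈ 17.3560, y* = 17.3560^0.47 ≈ 3.8242, c* = (1−0.59)·3.8242 ≈ 1.5679.
Maximizing c = f(k) − (n+δ)·k gives f'(k) = n+δ, i.e. 0.47·k^(0.47−1) = 0.13, so k_gold = (0.47/0.13)^(1/0.53) ≈ 11.3011.
y_gold = 11.3011^0.47 ≈ 3.1258, c_gold = y_gold − 0.13·k_gold ≈ 1.6567.
Gain: Δc = 1.6567 − 1.5679 ≈ 0.0888.

Δc ≈ 0.09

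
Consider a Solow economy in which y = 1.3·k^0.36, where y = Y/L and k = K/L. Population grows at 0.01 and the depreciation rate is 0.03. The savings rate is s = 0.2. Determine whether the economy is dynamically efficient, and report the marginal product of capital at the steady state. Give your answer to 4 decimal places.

dynamically efficient; MPK ≈ 0.0720

n + δ = 0.01 + 0.03 = 0.04.
Steady-state k*: s·A·k^0.36 = 0.04·k gives k* = (0.2·1.3/0.04)^(1/0.64) ≈ 18.6285.
MPK = 0.36·1.3·18.6285^(-0.64) ≈ 0.0720.
MPK > n+δ = 0.04, so the economy is dynamically efficient (under-saving).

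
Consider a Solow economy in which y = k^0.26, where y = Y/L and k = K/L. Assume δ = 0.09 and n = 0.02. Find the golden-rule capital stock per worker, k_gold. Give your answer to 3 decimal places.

k_gold ≈ 3.198

n + δ = 0.02 + 0.09 = 0.11.
At the golden rule the marginal product of capital equals n+δ: 0.26·k^(0.26−1) = 0.11. Solving, k_gold = (0.26/0.11)^(1/0.74) ≈ 3.1977.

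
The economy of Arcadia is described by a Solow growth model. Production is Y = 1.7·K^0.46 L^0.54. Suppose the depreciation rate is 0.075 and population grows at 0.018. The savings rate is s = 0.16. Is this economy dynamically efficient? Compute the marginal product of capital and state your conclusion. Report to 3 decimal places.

Break-even investment rate: n + δ = 0.018 + 0.075 = 0.093.
Steady-state k*: s·A·k^0.46 = 0.093·k gives k* = (0.16·1.7/0.093)^(1/0.54) ≈ 7.2966.
MPK = 0.46·1.7·7.2966^(-0.54) ≈ 0.2674.
MPK > n+δ = 0.093, so the economy is dynamically efficient (under-saving).

dynamically efficient; MPK ≈ 0.267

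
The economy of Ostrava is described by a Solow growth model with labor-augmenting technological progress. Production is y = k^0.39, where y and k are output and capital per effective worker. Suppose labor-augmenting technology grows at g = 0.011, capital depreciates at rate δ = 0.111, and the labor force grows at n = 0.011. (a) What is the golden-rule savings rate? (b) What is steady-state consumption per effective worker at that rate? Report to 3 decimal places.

Capital per effective worker breaks even when investment replaces (n + g + δ)·k; here n + g + δ = 0.133.
For Cobb-Douglas, s_gold equals capital's share: s_gold = 0.39.
Golden rule sets MPK = n+g+δ: 0.39·k^(0.39−1) = 0.133, so k_gold = (0.39/0.133)^(1/0.61) ≈ 5.8334.
y_gold = 5.8334^0.39 ≈ 1.9893; c_gold = (1−0.39)·y_gold ≈ 1.2135.

(a) s_gold = 0.390; (b) c_gold ≈ 1.213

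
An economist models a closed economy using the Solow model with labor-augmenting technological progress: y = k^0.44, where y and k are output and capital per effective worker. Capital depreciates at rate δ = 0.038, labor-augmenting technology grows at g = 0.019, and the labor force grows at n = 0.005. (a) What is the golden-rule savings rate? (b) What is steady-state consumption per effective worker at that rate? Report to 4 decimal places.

(a) s_gold = 0.4400; (b) c_gold ≈ 2.6114

The effective depreciation rate is n + g + δ = 0.005 + 0.019 + 0.038 = 0.062.
For Cobb-Douglas, s_gold equals capital's share: s_gold = 0.44.
At the golden rule the marginal product of capital equals n+g+δ: 0.44·k^(0.44−1) = 0.062. Solving, k_gold = (0.44/0.062)^(1/0.56) ≈ 33.0942.
y_gold = 33.0942^0.44 ≈ 4.6633; c_gold = (1−0.44)·y_gold ≈ 2.6114.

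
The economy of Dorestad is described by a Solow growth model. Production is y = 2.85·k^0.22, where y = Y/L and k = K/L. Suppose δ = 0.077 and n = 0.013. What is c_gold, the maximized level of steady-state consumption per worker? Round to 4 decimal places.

Break-even investment rate: n + δ = 0.013 + 0.077 = 0.09.
Golden rule sets MPK = n+δ: 0.22·2.85·k^(0.22−1) = 0.09, so k_gold = (0.22·2.85/0.09)^(1/0.78) ≈ 12.0448.
y_gold = 2.85·12.0448^0.22 ≈ 4.9274.
c_gold = y_gold − (n+δ)·k_gold = 4.9274 − 0.09·12.0448 ≈ 3.8434.

c_gold ≈ 3.8434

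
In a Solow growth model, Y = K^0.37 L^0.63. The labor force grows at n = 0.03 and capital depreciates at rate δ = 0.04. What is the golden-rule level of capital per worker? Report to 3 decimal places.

k_gold ≈ 14.053

Break-even investment rate: n + δ = 0.03 + 0.04 = 0.07.
Golden rule sets MPK = n+δ: 0.37·k^(0.37−1) = 0.07, so k_gold = (0.37/0.07)^(1/0.63) ≈ 14.0535.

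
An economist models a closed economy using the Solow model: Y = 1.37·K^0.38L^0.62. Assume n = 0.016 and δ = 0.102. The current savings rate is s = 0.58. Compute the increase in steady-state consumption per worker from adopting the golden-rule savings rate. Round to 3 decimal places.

The effective depreciation rate is n + δ = 0.016 + 0.102 = 0.118.
Current steady state (s = 0.58): k* = (0.58·1.37/0.118)^(1/0.62) ≈ 21.6727, y* = 1.37·21.6727^0.38 ≈ 4.4093, c* = (1−0.58)·4.4093 ≈ 1.8519.
Maximizing c = f(k) − (n+δ)·k gives f'(k) = n+δ, i.e. 0.38·1.37·k^(0.38−1) = 0.118, so k_gold = (0.38·1.37/0.118)^(1/0.62) ≈ 10.9575.
y_gold = 1.37·10.9575^0.38 ≈ 3.4026, c_gold = y_gold − 0.118·k_gold ≈ 2.1096.
Gain: Δc = 2.1096 − 1.8519 ≈ 0.2577.

Δc ≈ 0.258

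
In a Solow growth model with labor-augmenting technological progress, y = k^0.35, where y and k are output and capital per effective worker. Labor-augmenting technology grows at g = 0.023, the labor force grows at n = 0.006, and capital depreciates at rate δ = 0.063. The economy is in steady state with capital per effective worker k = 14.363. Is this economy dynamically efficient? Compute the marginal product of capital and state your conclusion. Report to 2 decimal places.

dynamically inefficient; MPK ≈ 0.06

n + g + δ = 0.006 + 0.023 + 0.063 = 0.092.
MPK = 0.35·k^(0.35−1) = 0.35·14.363^(-0.65) ≈ 0.0619.
MPK < 0.092, so the economy is dynamically inefficient (over-saving).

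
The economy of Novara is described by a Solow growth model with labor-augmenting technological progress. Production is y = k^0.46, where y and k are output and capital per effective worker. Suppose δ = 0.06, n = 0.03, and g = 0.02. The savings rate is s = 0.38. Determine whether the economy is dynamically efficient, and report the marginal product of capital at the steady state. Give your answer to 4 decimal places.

dynamically efficient; MPK ≈ 0.1332

The effective depreciation rate is n + g + δ = 0.03 + 0.02 + 0.06 = 0.11.
Steady-state k*: s·k^0.46 = 0.11·k gives k* = (0.38/0.11)^(1/0.54) ≈ 9.9316.
MPK = 0.46·9.9316^(-0.54) ≈ 0.1332.
MPK > n+g+δ = 0.11, so the economy is dynamically efficient (under-saving).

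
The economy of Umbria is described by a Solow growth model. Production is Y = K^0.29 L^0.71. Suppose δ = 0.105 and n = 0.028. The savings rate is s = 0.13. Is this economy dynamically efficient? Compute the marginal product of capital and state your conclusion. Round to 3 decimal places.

dynamically efficient; MPK ≈ 0.297

Break-even investment rate: n + δ = 0.028 + 0.105 = 0.133.
Steady-state k*: s·k^0.29 = 0.133·k gives k* = (0.13/0.133)^(1/0.71) ≈ 0.9684.
MPK = 0.29·0.9684^(-0.71) ≈ 0.2967.
MPK > n+δ = 0.133, so the economy is dynamically efficient (under-saving).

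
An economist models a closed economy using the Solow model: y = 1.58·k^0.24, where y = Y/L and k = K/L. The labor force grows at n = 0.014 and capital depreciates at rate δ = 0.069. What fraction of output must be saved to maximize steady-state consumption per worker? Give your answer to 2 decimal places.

s_gold = 0.24

Capital per worker breaks even when investment replaces (n + δ)·k; here n + δ = 0.083.
At the golden rule MPK = n+δ, and in any Cobb-Douglas steady state s = (n+δ)·k/y = MPK·k/y = capital's share 0.24.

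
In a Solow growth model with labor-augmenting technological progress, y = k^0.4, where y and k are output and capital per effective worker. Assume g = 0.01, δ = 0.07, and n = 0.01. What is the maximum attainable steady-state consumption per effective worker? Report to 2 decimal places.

c_gold ≈ 1.62

Break-even investment rate: n + g + δ = 0.01 + 0.01 + 0.07 = 0.09.
Maximizing c = f(k) − (n+g+δ)·k gives f'(k) = n+g+δ, i.e. 0.4·k^(0.4−1) = 0.09, so k_gold = (0.4/0.09)^(1/0.6) ≈ 12.0142.
y_gold = 12.0142^0.4 ≈ 2.7032.
c_gold = y_gold − (n+g+δ)·k_gold = 2.7032 − 0.09·12.0142 ≈ 1.6219.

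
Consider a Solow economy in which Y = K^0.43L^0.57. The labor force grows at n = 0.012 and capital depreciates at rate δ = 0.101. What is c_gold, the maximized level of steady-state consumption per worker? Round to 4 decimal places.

c_gold ≈ 1.5621

Break-even investment rate: n + δ = 0.012 + 0.101 = 0.113.
Maximizing c = f(k) − (n+δ)·k gives f'(k) = n+δ, i.e. 0.43·k^(0.43−1) = 0.113, so k_gold = (0.43/0.113)^(1/0.57) ≈ 10.4286.
y_gold = 10.4286^0.43 ≈ 2.7406.
c_gold = y_gold − (n+δ)·k_gold = 2.7406 − 0.113·10.4286 ≈ 1.5621.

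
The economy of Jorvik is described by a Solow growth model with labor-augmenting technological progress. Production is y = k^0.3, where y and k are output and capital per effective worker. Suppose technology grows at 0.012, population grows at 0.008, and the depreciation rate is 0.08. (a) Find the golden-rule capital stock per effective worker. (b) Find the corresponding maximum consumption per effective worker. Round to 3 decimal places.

(a) k_gold ≈ 4.804; (b) c_gold ≈ 1.121

n + g + δ = 0.008 + 0.012 + 0.08 = 0.1.
Setting f'(k) = n+g+δ gives 0.3·k^(0.3−1) = 0.1, hence k_gold = (0.3/0.1)^(1/0.7) ≈ 4.8040.
y_gold = 4.8040^0.3 ≈ 1.6013; c_gold = y_gold − 0.1·k_gold ≈ 1.1209.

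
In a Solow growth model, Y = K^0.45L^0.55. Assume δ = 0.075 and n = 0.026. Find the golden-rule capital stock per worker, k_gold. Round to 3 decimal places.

Break-even investment rate: n + δ = 0.026 + 0.075 = 0.101.
Setting f'(k) = n+δ gives 0.45·k^(0.45−1) = 0.101, hence k_gold = (0.45/0.101)^(1/0.55) ≈ 15.1287.

k_gold ≈ 15.129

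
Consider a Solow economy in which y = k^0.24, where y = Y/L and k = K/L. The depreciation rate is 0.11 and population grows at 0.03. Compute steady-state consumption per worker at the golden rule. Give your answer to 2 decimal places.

Break-even investment rate: n + δ = 0.03 + 0.11 = 0.14.
Golden rule sets MPK = n+δ: 0.24·k^(0.24−1) = 0.14, so k_gold = (0.24/0.14)^(1/0.76) ≈ 2.0324.
y_gold = 2.0324^0.24 ≈ 1.1856.
c_gold = y_gold − (n+δ)·k_gold = 1.1856 − 0.14·2.0324 ≈ 0.9010.

c_gold ≈ 0.90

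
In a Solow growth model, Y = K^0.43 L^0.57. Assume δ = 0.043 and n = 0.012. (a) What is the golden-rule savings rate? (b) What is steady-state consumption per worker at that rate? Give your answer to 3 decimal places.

(a) s_gold = 0.430; (b) c_gold ≈ 2.689

Break-even investment rate: n + δ = 0.012 + 0.043 = 0.055.
For Cobb-Douglas, s_gold equals capital's share: s_gold = 0.43.
Maximizing c = f(k) − (n+δ)·k gives f'(k) = n+δ, i.e. 0.43·k^(0.43−1) = 0.055, so k_gold = (0.43/0.055)^(1/0.57) ≈ 36.8852.
y_gold = 36.8852^0.43 ≈ 4.7179; c_gold = (1−0.43)·y_gold ≈ 2.6892.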